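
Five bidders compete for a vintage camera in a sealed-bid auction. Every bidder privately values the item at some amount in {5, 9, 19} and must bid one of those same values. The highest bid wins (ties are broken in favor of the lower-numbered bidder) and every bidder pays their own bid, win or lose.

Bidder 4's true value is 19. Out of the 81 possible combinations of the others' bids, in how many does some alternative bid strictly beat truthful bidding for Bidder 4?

Others bid (5, 5, 5, 5): truth gives 0; bid 9 gives 10 > 0. Violating.
Others bid (5, 5, 5, 9): truth gives 0; bid 9 gives 10 > 0. Violating.
Others bid (5, 5, 19, 5): truth gives -19; bid 5 gives -5 > -19. Violating.
Others bid (5, 5, 19, 9): truth gives -19; bid 5 gives -5 > -19. Violating.
Others bid (5, 5, 5, 19): truth gives 0; no alternative beats it.
Others bid (5, 5, 9, 5): truth gives 0; no alternative beats it.
(Checking all 81 profiles: 59 have a profitable deviation, 22 do not.)

59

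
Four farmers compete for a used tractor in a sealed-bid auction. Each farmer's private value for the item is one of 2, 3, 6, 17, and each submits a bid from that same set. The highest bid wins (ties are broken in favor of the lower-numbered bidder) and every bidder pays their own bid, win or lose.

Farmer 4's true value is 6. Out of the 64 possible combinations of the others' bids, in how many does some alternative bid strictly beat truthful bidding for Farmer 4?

57

Others bid (2, 2, 2): truth gives 0; bid 3 gives 3 > 0. Violating.
Others bid (2, 2, 6): truth gives -6; bid 2 gives -2 > -6. Violating.
Others bid (2, 2, 17): truth gives -6; bid 2 gives -2 > -6. Violating.
Others bid (2, 3, 6): truth gives -6; bid 2 gives -2 > -6. Violating.
Others bid (2, 2, 3): truth gives 0; no alternative beats it.
Others bid (2, 3, 2): truth gives 0; no alternative beats it.
(Checking all 64 profiles: 57 have a profitable deviation, 7 do not.)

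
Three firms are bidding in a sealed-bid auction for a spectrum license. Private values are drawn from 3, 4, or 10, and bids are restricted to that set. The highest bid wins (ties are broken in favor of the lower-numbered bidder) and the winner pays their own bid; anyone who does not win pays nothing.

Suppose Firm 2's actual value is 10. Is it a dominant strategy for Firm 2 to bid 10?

No

Consider the case where Firm 1 bids 3 and Firm 3 bids 3.
Truthful bid 10: wins, pays 10, utility 10 - 10 = 0.
Bid 4 instead: wins, pays 4, utility 10 - 4 = 6.
Since 6 > 0, bidding 4 is strictly better here, so truthful bidding is not dominant.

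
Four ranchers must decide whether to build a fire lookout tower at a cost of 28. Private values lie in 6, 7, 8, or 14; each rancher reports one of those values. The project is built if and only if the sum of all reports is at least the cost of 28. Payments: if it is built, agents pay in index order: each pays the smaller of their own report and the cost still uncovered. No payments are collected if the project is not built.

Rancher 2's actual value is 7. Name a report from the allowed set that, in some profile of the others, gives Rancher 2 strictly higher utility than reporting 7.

6

Suppose Rancher 1 reports 6, Rancher 3 reports 6 and Rancher 4 reports 14.
Report 7: project built, pays 7, utility 7 - 7 = 0.
Report 6: project built, pays 6, utility 7 - 6 = 1.
So reporting 6 beats truth here (1 > 0).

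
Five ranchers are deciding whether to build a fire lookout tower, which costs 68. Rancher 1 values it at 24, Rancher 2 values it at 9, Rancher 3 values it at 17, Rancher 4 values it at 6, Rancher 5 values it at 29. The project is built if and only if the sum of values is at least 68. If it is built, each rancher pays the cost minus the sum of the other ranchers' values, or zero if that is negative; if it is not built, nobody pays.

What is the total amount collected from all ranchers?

19

Total value 85 ≥ cost 68, so it is built.
Rancher 1: others sum to 61; max(0, 68 - 61) = 7.
Rancher 2: others sum to 76; max(0, 68 - 76) = 0.
Rancher 3: others sum to 68; max(0, 68 - 68) = 0.
Rancher 4: others sum to 79; max(0, 68 - 79) = 0.
Rancher 5: others sum to 56; max(0, 68 - 56) = 12.
Total collected = 7 + 0 + 0 + 0 + 12 = 19.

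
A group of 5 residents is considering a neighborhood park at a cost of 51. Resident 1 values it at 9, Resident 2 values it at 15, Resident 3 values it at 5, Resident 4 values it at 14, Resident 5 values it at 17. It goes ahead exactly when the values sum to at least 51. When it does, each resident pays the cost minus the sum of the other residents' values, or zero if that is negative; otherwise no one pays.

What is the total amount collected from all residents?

Total value 60 ≥ cost 51, so it is built.
Resident 1: others sum to 51; max(0, 51 - 51) = 0.
Resident 2: others sum to 45; max(0, 51 - 45) = 6.
Resident 3: others sum to 55; max(0, 51 - 55) = 0.
Resident 4: others sum to 46; max(0, 51 - 46) = 5.
Resident 5: others sum to 43; max(0, 51 - 43) = 8.
Total collected = 0 + 6 + 0 + 5 + 8 = 19.

19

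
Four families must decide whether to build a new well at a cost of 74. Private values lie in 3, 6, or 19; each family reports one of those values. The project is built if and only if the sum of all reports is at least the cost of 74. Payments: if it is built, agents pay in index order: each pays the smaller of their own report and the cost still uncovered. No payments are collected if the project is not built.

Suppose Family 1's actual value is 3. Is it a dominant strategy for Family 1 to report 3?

Yes

Check each profile of the others' reports and compare truth against every alternative report.
Others report (3, 3, 3): truth gives 0, best alternative gives 0.
Others report (3, 3, 6): truth gives 0, best alternative gives 0.
Others report (3, 3, 19): truth gives 0, best alternative gives 0.
Others report (3, 6, 3): truth gives 0, best alternative gives 0.
Others report (3, 6, 6): truth gives 0, best alternative gives 0.
Others report (3, 6, 19): truth gives 0, best alternative gives 0.
(Remaining 21 profiles checked similarly; truth is weakly best in each.)
In every case the truthful report is at least as good as any alternative, so it is a dominant strategy.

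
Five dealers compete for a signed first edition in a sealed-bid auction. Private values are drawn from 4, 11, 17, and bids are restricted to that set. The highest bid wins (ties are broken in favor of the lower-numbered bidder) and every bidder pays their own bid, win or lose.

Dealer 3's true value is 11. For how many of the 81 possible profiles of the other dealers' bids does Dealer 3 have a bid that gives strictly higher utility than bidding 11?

Others bid (4, 4, 4, 17): truth gives -11; bid 4 gives -4 > -11. Violating.
Others bid (4, 4, 11, 17): truth gives -11; bid 4 gives -4 > -11. Violating.
Others bid (4, 4, 17, 4): truth gives -11; bid 4 gives -4 > -11. Violating.
Others bid (4, 4, 17, 11): truth gives -11; bid 4 gives -4 > -11. Violating.
Others bid (4, 4, 4, 4): truth gives 0; no alternative beats it.
Others bid (4, 4, 4, 11): truth gives 0; no alternative beats it.
(Checking all 81 profiles: 77 have a profitable deviation, 4 do not.)

77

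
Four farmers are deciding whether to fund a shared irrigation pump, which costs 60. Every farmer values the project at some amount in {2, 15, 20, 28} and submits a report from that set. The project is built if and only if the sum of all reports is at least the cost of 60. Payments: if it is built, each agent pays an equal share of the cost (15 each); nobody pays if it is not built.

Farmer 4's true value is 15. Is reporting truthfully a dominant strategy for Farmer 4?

Check each profile of the others' reports and compare truth against every alternative report.
Others report (2, 2, 2): truth gives 0, best alternative gives 0.
Others report (2, 2, 15): truth gives 0, best alternative gives 0.
Others report (2, 2, 20): truth gives 0, best alternative gives 0.
Others report (2, 2, 28): truth gives 0, best alternative gives 0.
Others report (2, 15, 2): truth gives 0, best alternative gives 0.
Others report (2, 15, 15): truth gives 0, best alternative gives 0.
(Remaining 58 profiles checked similarly; truth is weakly best in each.)
In every case the truthful report is at least as good as any alternative, so it is a dominant strategy.

Yes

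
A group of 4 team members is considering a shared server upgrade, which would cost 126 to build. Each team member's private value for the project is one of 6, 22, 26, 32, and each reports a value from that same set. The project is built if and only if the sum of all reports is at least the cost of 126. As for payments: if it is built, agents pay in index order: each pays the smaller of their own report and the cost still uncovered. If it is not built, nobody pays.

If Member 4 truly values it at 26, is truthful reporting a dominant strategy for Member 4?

Yes

Check each profile of the others' reports and compare truth against every alternative report.
Others report (6, 6, 6): truth gives 0, best alternative gives 0.
Others report (6, 6, 22): truth gives 0, best alternative gives 0.
Others report (6, 6, 26): truth gives 0, best alternative gives 0.
Others report (6, 6, 32): truth gives 0, best alternative gives 0.
Others report (6, 22, 6): truth gives 0, best alternative gives 0.
Others report (6, 22, 22): truth gives 0, best alternative gives 0.
(Remaining 58 profiles checked similarly; truth is weakly best in each.)
In every case the truthful report is at least as good as any alternative, so it is a dominant strategy.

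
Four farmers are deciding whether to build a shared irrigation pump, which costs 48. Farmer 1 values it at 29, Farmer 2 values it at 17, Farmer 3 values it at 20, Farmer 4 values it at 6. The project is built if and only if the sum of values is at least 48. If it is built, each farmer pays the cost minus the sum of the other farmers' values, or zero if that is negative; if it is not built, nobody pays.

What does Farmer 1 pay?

5

Total value 72 ≥ cost 48, so the project is built.
The other farmers' values sum to 43.
Cost minus that sum is 48 - 43 = 5.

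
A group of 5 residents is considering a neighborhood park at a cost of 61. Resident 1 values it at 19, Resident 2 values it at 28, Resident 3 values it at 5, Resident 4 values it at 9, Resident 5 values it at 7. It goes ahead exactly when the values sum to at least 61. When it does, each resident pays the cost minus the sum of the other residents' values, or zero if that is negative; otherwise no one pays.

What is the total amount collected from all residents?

Total value 68 ≥ cost 61, so it is built.
Resident 1: others sum to 49; max(0, 61 - 49) = 12.
Resident 2: others sum to 40; max(0, 61 - 40) = 21.
Resident 3: others sum to 63; max(0, 61 - 63) = 0.
Resident 4: others sum to 59; max(0, 61 - 59) = 2.
Resident 5: others sum to 61; max(0, 61 - 61) = 0.
Total collected = 12 + 21 + 0 + 2 + 0 = 35.

35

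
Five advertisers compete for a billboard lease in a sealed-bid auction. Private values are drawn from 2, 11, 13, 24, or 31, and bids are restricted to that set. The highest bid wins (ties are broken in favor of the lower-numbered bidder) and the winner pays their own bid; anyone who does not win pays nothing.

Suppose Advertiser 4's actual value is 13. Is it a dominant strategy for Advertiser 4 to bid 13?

Consider the case where Advertiser 1 bids 2, Advertiser 2 bids 2, Advertiser 3 bids 2 and Advertiser 5 bids 2.
Truthful bid 13: wins, pays 13, utility 13 - 13 = 0.
Bid 11 instead: wins, pays 11, utility 13 - 11 = 2.
Since 2 > 0, bidding 11 is strictly better here, so truthful bidding is not dominant.

No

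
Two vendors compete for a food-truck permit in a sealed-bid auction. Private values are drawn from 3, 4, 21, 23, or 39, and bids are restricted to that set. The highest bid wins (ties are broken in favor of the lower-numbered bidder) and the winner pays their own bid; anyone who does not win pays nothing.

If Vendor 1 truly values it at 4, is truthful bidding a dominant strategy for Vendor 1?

Consider the case where Vendor 2 bids 3.
Truthful bid 4: wins, pays 4, utility 4 - 4 = 0.
Bid 3 instead: wins, pays 3, utility 4 - 3 = 1.
Since 1 > 0, bidding 3 is strictly better here, so truthful bidding is not dominant.

No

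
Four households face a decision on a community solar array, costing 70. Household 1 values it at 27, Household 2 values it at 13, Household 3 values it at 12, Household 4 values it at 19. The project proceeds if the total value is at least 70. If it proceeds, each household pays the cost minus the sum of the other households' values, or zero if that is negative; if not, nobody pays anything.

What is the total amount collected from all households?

Total value 71 ≥ cost 70, so it is built.
Household 1: others sum to 44; max(0, 70 - 44) = 26.
Household 2: others sum to 58; max(0, 70 - 58) = 12.
Household 3: others sum to 59; max(0, 70 - 59) = 11.
Household 4: others sum to 52; max(0, 70 - 52) = 18.
Total collected = 26 + 12 + 11 + 18 = 67.

67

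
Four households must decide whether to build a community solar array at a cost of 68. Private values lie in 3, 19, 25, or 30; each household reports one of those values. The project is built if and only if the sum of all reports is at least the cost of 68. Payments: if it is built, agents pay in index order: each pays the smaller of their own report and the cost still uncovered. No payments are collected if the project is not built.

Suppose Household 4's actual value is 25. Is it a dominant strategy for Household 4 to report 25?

Yes

Check each profile of the others' reports and compare truth against every alternative report.
Others report (19, 19, 30): truth gives 25, best alternative gives 25.
Others report (19, 25, 25): truth gives 25, best alternative gives 25.
Others report (19, 25, 30): truth gives 25, best alternative gives 25.
Others report (19, 30, 19): truth gives 25, best alternative gives 25.
Others report (19, 30, 25): truth gives 25, best alternative gives 25.
Others report (19, 30, 30): truth gives 25, best alternative gives 25.
(Remaining 58 profiles checked similarly; truth is weakly best in each.)
In every case the truthful report is at least as good as any alternative, so it is a dominant strategy.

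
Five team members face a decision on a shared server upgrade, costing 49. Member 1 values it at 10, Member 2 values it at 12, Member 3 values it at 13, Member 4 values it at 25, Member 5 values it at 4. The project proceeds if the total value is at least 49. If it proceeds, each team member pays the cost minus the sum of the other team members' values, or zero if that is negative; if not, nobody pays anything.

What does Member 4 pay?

10

Total value 64 ≥ cost 49, so the project is built.
The other team members' values sum to 39.
Cost minus that sum is 49 - 39 = 10.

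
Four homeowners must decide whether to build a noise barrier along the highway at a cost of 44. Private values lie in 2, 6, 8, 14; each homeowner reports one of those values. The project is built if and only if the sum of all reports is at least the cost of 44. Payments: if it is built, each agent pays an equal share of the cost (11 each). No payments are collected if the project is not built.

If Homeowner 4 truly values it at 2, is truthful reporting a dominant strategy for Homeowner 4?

Check each profile of the others' reports and compare truth against every alternative report.
Others report (14, 14, 14): truth gives -9, best alternative gives -9.
Others report (2, 2, 2): truth gives 0, best alternative gives 0.
Others report (2, 2, 6): truth gives 0, best alternative gives 0.
Others report (2, 2, 8): truth gives 0, best alternative gives 0.
Others report (2, 2, 14): truth gives 0, best alternative gives 0.
Others report (2, 6, 2): truth gives 0, best alternative gives 0.
(Remaining 58 profiles checked similarly; truth is weakly best in each.)
In every case the truthful report is at least as good as any alternative, so it is a dominant strategy.

Yes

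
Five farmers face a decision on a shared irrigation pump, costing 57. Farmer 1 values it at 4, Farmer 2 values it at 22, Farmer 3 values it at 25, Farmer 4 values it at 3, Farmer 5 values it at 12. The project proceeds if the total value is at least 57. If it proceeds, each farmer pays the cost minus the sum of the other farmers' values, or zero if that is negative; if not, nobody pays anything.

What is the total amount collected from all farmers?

32

Total value 66 ≥ cost 57, so it is built.
Farmer 1: others sum to 62; max(0, 57 - 62) = 0.
Farmer 2: others sum to 44; max(0, 57 - 44) = 13.
Farmer 3: others sum to 41; max(0, 57 - 41) = 16.
Farmer 4: others sum to 63; max(0, 57 - 63) = 0.
Farmer 5: others sum to 54; max(0, 57 - 54) = 3.
Total collected = 0 + 13 + 16 + 0 + 3 = 32.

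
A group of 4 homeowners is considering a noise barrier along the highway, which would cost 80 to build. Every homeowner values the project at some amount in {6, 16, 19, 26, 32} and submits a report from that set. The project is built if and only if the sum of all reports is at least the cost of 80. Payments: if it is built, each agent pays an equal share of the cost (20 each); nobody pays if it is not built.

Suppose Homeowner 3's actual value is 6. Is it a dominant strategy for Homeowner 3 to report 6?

Yes

Check each profile of the others' reports and compare truth against every alternative report.
Others report (6, 26, 32): truth gives 0, best alternative gives -14.
Others report (6, 32, 26): truth gives 0, best alternative gives -14.
Others report (6, 32, 32): truth gives 0, best alternative gives -14.
Others report (16, 16, 32): truth gives 0, best alternative gives -14.
Others report (16, 19, 32): truth gives 0, best alternative gives -14.
Others report (16, 26, 26): truth gives 0, best alternative gives -14.
(Remaining 119 profiles checked similarly; truth is weakly best in each.)
In every case the truthful report is at least as good as any alternative, so it is a dominant strategy.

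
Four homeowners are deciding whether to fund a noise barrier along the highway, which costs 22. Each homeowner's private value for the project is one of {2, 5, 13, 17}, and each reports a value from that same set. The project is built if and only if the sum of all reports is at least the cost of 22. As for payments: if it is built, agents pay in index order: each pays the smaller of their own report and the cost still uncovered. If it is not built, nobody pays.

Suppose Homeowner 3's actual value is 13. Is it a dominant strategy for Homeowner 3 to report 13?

No

Consider the case where Homeowner 1 reports 2, Homeowner 2 reports 2 and Homeowner 4 reports 13.
Truthful report 13: project built, pays 13, utility 13 - 13 = 0.
Report 5 instead: project built, pays 5, utility 13 - 5 = 8.
Since 8 > 0, reporting 5 is strictly better here, so truthful reporting is not dominant.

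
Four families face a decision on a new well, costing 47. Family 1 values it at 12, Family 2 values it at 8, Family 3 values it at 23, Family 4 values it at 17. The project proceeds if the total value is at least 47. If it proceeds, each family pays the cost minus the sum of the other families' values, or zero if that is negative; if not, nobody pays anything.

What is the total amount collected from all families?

14

Total value 60 ≥ cost 47, so it is built.
Family 1: others sum to 48; max(0, 47 - 48) = 0.
Family 2: others sum to 52; max(0, 47 - 52) = 0.
Family 3: others sum to 37; max(0, 47 - 37) = 10.
Family 4: others sum to 43; max(0, 47 - 43) = 4.
Total collected = 0 + 0 + 10 + 4 = 14.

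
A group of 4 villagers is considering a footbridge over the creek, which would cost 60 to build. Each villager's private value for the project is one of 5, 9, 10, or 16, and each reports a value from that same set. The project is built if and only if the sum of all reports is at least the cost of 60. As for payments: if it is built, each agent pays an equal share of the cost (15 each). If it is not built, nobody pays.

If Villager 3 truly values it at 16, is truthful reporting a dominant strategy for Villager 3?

Yes

Check each profile of the others' reports and compare truth against every alternative report.
Others report (16, 16, 16): truth gives 1, best alternative gives 0.
Others report (5, 5, 5): truth gives 0, best alternative gives 0.
Others report (5, 5, 9): truth gives 0, best alternative gives 0.
Others report (5, 5, 10): truth gives 0, best alternative gives 0.
Others report (5, 5, 16): truth gives 0, best alternative gives 0.
Others report (5, 9, 5): truth gives 0, best alternative gives 0.
(Remaining 58 profiles checked similarly; truth is weakly best in each.)
In every case the truthful report is at least as good as any alternative, so it is a dominant strategy.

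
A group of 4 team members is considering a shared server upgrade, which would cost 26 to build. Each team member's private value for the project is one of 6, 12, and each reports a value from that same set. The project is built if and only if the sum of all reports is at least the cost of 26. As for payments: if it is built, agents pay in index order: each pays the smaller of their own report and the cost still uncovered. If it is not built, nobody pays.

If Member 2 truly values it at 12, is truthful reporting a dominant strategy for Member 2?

Consider the case where Member 1 reports 6, Member 3 reports 6 and Member 4 reports 12.
Truthful report 12: project built, pays 12, utility 12 - 12 = 0.
Report 6 instead: project built, pays 6, utility 12 - 6 = 6.
Since 6 > 0, reporting 6 is strictly better here, so truthful reporting is not dominant.

No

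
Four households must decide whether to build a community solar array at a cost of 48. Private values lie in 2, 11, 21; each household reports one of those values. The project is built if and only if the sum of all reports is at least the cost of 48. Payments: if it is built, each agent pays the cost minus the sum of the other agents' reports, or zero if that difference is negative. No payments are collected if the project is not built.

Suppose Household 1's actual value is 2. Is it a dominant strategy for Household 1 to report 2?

Yes

Check each profile of the others' reports and compare truth against every alternative report.
Others report (11, 11, 21): truth gives 0, best alternative gives -3.
Others report (11, 21, 11): truth gives 0, best alternative gives -3.
Others report (21, 11, 11): truth gives 0, best alternative gives -3.
Others report (2, 21, 21): truth gives 0, best alternative gives -2.
Others report (21, 2, 21): truth gives 0, best alternative gives -2.
Others report (21, 21, 2): truth gives 0, best alternative gives -2.
(Remaining 21 profiles checked similarly; truth is weakly best in each.)
In every case the truthful report is at least as good as any alternative, so it is a dominant strategy.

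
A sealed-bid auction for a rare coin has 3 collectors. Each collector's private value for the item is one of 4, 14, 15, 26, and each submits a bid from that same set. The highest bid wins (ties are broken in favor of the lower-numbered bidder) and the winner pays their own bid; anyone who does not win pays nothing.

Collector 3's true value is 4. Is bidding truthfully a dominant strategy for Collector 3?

Check each profile of the others' bids and compare truth against every alternative bid.
Others bid (4, 4): truth gives 0, best alternative gives -10.
Others bid (4, 14): truth gives 0, best alternative gives 0.
Others bid (4, 15): truth gives 0, best alternative gives 0.
Others bid (4, 26): truth gives 0, best alternative gives 0.
Others bid (14, 4): truth gives 0, best alternative gives 0.
Others bid (14, 14): truth gives 0, best alternative gives 0.
(Remaining 10 profiles checked similarly; truth is weakly best in each.)
In every case the truthful bid is at least as good as any alternative, so it is a dominant strategy.

Yes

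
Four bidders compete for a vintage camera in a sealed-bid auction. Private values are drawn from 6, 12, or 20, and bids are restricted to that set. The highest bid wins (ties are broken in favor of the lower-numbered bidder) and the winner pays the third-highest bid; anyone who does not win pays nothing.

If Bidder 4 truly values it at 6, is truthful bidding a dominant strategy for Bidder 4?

Yes

Check each profile of the others' bids and compare truth against every alternative bid.
Others bid (6, 6, 6): truth gives 0, best alternative gives 0.
Others bid (6, 6, 12): truth gives 0, best alternative gives 0.
Others bid (6, 6, 20): truth gives 0, best alternative gives 0.
Others bid (6, 12, 6): truth gives 0, best alternative gives 0.
Others bid (6, 12, 12): truth gives 0, best alternative gives 0.
Others bid (6, 12, 20): truth gives 0, best alternative gives 0.
(Remaining 21 profiles checked similarly; truth is weakly best in each.)
In every case the truthful bid is at least as good as any alternative, so it is a dominant strategy.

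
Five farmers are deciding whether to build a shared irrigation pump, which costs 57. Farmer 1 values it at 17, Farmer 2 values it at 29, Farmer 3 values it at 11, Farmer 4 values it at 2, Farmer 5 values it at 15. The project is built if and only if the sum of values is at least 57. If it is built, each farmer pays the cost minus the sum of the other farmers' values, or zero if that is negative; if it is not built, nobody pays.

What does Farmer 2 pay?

Total value 74 ≥ cost 57, so the project is built.
The other farmers' values sum to 45.
Cost minus that sum is 57 - 45 = 12.

12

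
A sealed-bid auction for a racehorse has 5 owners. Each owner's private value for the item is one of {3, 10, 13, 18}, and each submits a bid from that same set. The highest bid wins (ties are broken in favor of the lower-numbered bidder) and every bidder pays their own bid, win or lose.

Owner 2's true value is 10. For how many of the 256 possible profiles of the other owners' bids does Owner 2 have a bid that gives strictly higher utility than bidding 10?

248

Others bid (3, 3, 3, 13): truth gives -10; bid 3 gives -3 > -10. Violating.
Others bid (3, 3, 3, 18): truth gives -10; bid 3 gives -3 > -10. Violating.
Others bid (3, 3, 10, 13): truth gives -10; bid 3 gives -3 > -10. Violating.
Others bid (3, 3, 10, 18): truth gives -10; bid 3 gives -3 > -10. Violating.
Others bid (3, 3, 3, 3): truth gives 0; no alternative beats it.
Others bid (3, 3, 3, 10): truth gives 0; no alternative beats it.
(Checking all 256 profiles: 248 have a profitable deviation, 8 do not.)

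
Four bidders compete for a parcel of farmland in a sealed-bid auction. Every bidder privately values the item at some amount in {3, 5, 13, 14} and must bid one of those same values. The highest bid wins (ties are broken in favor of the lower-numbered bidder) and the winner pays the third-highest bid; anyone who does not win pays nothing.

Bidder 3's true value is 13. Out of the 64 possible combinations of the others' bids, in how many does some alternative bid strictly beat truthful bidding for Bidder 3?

Others bid (3, 3, 14): truth gives 0; bid 14 gives 10 > 0. Violating.
Others bid (3, 5, 14): truth gives 0; bid 14 gives 8 > 0. Violating.
Others bid (3, 13, 3): truth gives 0; bid 14 gives 10 > 0. Violating.
Others bid (3, 13, 5): truth gives 0; bid 14 gives 8 > 0. Violating.
Others bid (3, 3, 3): truth gives 10; no alternative beats it.
Others bid (3, 3, 5): truth gives 10; no alternative beats it.
(Checking all 64 profiles: 12 have a profitable deviation, 52 do not.)

12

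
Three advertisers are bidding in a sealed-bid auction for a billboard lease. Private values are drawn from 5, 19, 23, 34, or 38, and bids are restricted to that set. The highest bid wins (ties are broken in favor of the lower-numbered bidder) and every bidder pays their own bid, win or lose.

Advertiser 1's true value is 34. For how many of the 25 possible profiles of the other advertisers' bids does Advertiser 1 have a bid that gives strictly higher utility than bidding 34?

Others bid (5, 5): truth gives 0; bid 5 gives 29 > 0. Violating.
Others bid (5, 19): truth gives 0; bid 19 gives 15 > 0. Violating.
Others bid (5, 23): truth gives 0; bid 23 gives 11 > 0. Violating.
Others bid (5, 38): truth gives -34; bid 38 gives -4 > -34. Violating.
Others bid (5, 34): truth gives 0; no alternative beats it.
Others bid (19, 34): truth gives 0; no alternative beats it.
(Checking all 25 profiles: 18 have a profitable deviation, 7 do not.)

18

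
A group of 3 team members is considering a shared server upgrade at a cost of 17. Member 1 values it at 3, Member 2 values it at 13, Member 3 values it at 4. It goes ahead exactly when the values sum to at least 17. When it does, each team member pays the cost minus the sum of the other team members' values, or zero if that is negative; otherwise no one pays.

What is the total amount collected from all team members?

11

Total value 20 ≥ cost 17, so it is built.
Member 1: others sum to 17; max(0, 17 - 17) = 0.
Member 2: others sum to 7; max(0, 17 - 7) = 10.
Member 3: others sum to 16; max(0, 17 - 16) = 1.
Total collected = 0 + 10 + 1 = 11.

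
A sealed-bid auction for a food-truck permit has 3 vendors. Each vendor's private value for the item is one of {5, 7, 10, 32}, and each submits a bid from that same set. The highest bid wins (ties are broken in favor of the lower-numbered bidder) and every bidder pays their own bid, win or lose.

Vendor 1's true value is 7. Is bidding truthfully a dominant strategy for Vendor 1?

Consider the case where Vendor 2 bids 5 and Vendor 3 bids 5.
Truthful bid 7: wins, pays 7, utility 7 - 7 = 0.
Bid 5 instead: wins, pays 5, utility 7 - 5 = 2.
Since 2 > 0, bidding 5 is strictly better here, so truthful bidding is not dominant.

No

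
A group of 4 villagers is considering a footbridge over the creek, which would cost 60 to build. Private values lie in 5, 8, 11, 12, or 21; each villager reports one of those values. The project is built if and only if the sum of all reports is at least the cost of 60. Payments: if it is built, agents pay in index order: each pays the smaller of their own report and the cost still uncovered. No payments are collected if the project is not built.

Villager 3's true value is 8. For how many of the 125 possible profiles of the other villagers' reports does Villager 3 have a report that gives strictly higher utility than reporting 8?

Others report (21, 21, 21): truth gives 0; report 5 gives 3 > 0. Violating.
Others report (5, 5, 5): truth gives 0; no alternative beats it.
Others report (5, 5, 8): truth gives 0; no alternative beats it.
(Checking all 125 profiles: 1 has a profitable deviation, 124 do not.)

1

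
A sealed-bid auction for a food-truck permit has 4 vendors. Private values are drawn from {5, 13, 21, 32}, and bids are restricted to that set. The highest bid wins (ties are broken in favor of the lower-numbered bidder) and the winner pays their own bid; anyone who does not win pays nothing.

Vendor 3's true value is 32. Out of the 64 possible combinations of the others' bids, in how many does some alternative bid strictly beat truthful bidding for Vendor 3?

Others bid (5, 5, 5): truth gives 0; bid 13 gives 19 > 0. Violating.
Others bid (5, 5, 13): truth gives 0; bid 13 gives 19 > 0. Violating.
Others bid (5, 5, 21): truth gives 0; bid 21 gives 11 > 0. Violating.
Others bid (5, 13, 5): truth gives 0; bid 21 gives 11 > 0. Violating.
Others bid (5, 5, 32): truth gives 0; no alternative beats it.
Others bid (5, 13, 32): truth gives 0; no alternative beats it.
(Checking all 64 profiles: 12 have a profitable deviation, 52 do not.)

12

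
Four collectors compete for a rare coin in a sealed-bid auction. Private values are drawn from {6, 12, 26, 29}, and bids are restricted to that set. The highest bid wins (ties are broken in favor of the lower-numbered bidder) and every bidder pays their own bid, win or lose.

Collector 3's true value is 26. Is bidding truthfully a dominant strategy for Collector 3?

Consider the case where Collector 1 bids 6, Collector 2 bids 6 and Collector 4 bids 6.
Truthful bid 26: wins, pays 26, utility 26 - 26 = 0.
Bid 12 instead: wins, pays 12, utility 26 - 12 = 14.
Since 14 > 0, bidding 12 is strictly better here, so truthful bidding is not dominant.

No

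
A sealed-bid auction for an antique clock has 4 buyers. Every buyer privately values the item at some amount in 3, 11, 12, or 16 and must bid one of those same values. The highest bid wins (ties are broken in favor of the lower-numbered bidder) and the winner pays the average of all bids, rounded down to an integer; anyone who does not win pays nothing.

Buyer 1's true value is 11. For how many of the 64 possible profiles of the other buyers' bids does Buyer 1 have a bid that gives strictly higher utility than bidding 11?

16

Others bid (3, 3, 3): truth gives 6; bid 3 gives 8 > 6. Violating.
Others bid (3, 3, 12): truth gives 0; bid 12 gives 4 > 0. Violating.
Others bid (3, 3, 16): truth gives 0; bid 16 gives 2 > 0. Violating.
Others bid (3, 11, 12): truth gives 0; bid 12 gives 2 > 0. Violating.
Others bid (3, 3, 11): truth gives 4; no alternative beats it.
Others bid (3, 11, 3): truth gives 4; no alternative beats it.
(Checking all 64 profiles: 16 have a profitable deviation, 48 do not.)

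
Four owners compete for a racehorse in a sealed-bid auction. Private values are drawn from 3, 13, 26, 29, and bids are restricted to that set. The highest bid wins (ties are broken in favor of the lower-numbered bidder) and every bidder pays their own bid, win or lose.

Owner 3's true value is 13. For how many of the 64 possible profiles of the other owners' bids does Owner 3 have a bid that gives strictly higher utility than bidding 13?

Others bid (3, 3, 26): truth gives -13; bid 3 gives -3 > -13. Violating.
Others bid (3, 3, 29): truth gives -13; bid 3 gives -3 > -13. Violating.
Others bid (3, 13, 3): truth gives -13; bid 3 gives -3 > -13. Violating.
Others bid (3, 13, 13): truth gives -13; bid 3 gives -3 > -13. Violating.
Others bid (3, 3, 3): truth gives 0; no alternative beats it.
Others bid (3, 3, 13): truth gives 0; no alternative beats it.
(Checking all 64 profiles: 62 have a profitable deviation, 2 do not.)

62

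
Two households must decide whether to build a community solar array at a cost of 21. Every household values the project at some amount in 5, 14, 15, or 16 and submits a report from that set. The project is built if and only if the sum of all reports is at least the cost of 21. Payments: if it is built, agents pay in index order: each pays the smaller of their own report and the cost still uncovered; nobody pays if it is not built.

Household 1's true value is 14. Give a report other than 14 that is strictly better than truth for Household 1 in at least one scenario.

5

Suppose Household 2 reports 16.
Report 14: project built, pays 14, utility 14 - 14 = 0.
Report 5: project built, pays 5, utility 14 - 5 = 9.
So reporting 5 beats truth here (9 > 0).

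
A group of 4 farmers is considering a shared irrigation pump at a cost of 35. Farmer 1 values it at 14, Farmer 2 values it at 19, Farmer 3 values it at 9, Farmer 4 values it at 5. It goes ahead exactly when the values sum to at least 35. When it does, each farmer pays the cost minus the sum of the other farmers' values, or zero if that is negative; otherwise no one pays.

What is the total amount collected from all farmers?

Total value 47 ≥ cost 35, so it is built.
Farmer 1: others sum to 33; max(0, 35 - 33) = 2.
Farmer 2: others sum to 28; max(0, 35 - 28) = 7.
Farmer 3: others sum to 38; max(0, 35 - 38) = 0.
Farmer 4: others sum to 42; max(0, 35 - 42) = 0.
Total collected = 2 + 7 + 0 + 0 = 9.

9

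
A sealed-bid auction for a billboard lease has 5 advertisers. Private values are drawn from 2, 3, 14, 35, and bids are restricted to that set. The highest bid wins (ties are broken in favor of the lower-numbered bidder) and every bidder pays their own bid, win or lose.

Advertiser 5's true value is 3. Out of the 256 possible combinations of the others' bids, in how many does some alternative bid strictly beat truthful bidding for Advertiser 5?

Others bid (2, 2, 2, 3): truth gives -3; bid 2 gives -2 > -3. Violating.
Others bid (2, 2, 2, 14): truth gives -3; bid 2 gives -2 > -3. Violating.
Others bid (2, 2, 2, 35): truth gives -3; bid 2 gives -2 > -3. Violating.
Others bid (2, 2, 3, 2): truth gives -3; bid 2 gives -2 > -3. Violating.
Others bid (2, 2, 2, 2): truth gives 0; no alternative beats it.
(Checking all 256 profiles: 255 have a profitable deviation, 1 does not.)

255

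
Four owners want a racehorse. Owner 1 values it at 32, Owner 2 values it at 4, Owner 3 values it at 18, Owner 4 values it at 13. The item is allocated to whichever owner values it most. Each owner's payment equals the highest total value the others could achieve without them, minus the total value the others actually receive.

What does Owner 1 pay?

18

Owner 1 has the highest value and receives the item.
Without Owner 1, the item would go to the next-highest value, 18, so the others could achieve 18.
With Owner 1 present and winning, the others receive nothing, so their total is 0.
Payment = 18 - 0 = 18.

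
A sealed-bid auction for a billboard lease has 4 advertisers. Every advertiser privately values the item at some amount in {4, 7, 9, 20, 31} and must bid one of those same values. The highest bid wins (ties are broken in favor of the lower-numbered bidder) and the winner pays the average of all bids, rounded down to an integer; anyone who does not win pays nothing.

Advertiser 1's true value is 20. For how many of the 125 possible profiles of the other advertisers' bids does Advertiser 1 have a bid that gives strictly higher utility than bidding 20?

Others bid (4, 4, 4): truth gives 12; bid 4 gives 16 > 12. Violating.
Others bid (4, 4, 7): truth gives 12; bid 7 gives 15 > 12. Violating.
Others bid (4, 4, 9): truth gives 11; bid 9 gives 14 > 11. Violating.
Others bid (4, 4, 31): truth gives 0; bid 31 gives 3 > 0. Violating.
Others bid (4, 4, 20): truth gives 8; no alternative beats it.
Others bid (4, 7, 20): truth gives 8; no alternative beats it.
(Checking all 125 profiles: 51 have a profitable deviation, 74 do not.)

51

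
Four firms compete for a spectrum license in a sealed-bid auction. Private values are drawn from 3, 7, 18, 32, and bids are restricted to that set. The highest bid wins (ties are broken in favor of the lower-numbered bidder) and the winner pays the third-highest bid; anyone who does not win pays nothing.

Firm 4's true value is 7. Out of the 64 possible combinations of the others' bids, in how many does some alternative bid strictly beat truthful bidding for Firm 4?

6

Others bid (3, 3, 7): truth gives 0; bid 18 gives 4 > 0. Violating.
Others bid (3, 3, 18): truth gives 0; bid 32 gives 4 > 0. Violating.
Others bid (3, 7, 3): truth gives 0; bid 18 gives 4 > 0. Violating.
Others bid (3, 18, 3): truth gives 0; bid 32 gives 4 > 0. Violating.
Others bid (3, 3, 3): truth gives 4; no alternative beats it.
Others bid (3, 3, 32): truth gives 0; no alternative beats it.
(Checking all 64 profiles: 6 have a profitable deviation, 58 do not.)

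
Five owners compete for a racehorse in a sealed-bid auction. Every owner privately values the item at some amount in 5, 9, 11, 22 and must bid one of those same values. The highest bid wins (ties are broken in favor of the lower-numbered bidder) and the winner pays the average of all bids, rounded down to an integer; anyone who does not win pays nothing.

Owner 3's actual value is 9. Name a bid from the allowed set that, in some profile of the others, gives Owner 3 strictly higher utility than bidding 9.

Suppose Owner 1 bids 5, Owner 2 bids 5, Owner 4 bids 5 and Owner 5 bids 11.
Bid 9: loses, pays 0, utility 0.
Bid 11: wins, pays 7, utility 9 - 7 = 2.
So bidding 11 beats truth here (2 > 0).

11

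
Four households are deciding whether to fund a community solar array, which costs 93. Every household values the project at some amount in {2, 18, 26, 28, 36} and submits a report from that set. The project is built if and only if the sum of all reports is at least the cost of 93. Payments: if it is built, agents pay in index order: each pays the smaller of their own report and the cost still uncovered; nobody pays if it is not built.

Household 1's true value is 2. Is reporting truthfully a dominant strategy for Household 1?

Yes

Check each profile of the others' reports and compare truth against every alternative report.
Others report (18, 26, 36): truth gives 0, best alternative gives -16.
Others report (18, 28, 36): truth gives 0, best alternative gives -16.
Others report (18, 36, 26): truth gives 0, best alternative gives -16.
Others report (18, 36, 28): truth gives 0, best alternative gives -16.
Others report (18, 36, 36): truth gives 0, best alternative gives -16.
Others report (26, 18, 36): truth gives 0, best alternative gives -16.
(Remaining 119 profiles checked similarly; truth is weakly best in each.)
In every case the truthful report is at least as good as any alternative, so it is a dominant strategy.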